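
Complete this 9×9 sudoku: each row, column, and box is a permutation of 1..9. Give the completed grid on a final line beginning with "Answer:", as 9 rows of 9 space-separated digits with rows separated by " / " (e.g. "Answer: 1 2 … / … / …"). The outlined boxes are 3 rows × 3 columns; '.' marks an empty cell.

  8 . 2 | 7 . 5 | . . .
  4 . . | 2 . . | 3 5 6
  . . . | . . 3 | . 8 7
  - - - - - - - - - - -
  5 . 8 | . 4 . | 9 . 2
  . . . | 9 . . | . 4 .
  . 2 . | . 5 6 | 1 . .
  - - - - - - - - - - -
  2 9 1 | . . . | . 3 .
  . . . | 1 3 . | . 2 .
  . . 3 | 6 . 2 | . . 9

Step 1. [r9c1∈{7}] r9c1's peers cover all but 7 ⇒ r9c1=7.
Step 2. [r9c5∈{8}] r9c5 has the single candidate 8. So r9c5=8.
Step 3. [r7c7∈{4,5,6,7,8}] row 7 places 6 nowhere but r7c7 ⇒ r7c7=6.
Step 4. [r7c9∈{4,5,8}] row 7 places 8 nowhere but r7c9, so r7c9=8.
Step 5. [r8c1∈{6}] nothing but 6 survives at r8c1 ⇒ r8c1=6.
Step 6. [r1c7∈{4}] only 4 remains possible at r1c7 ⇒ r1c7=4.
Step 7. [r9c7∈{5}] r9c7's peers cover all but 5, so r9c7=5.
Step 8. [r1c2∈{1,3,6}] in row 1, 3 fits only at r1c2, so r1c2=3.
Step 9. [r1c5∈{1,6,9}] 6 has one home in row 1: r1c5. So r1c5=6.
Step 10. [r8c9∈{4}] only 4 remains possible at r8c9 ⇒ r8c9=4.
Step 11. [r7c5∈{7}] r7c5 is down to just 7, so r7c5=7.
Step 12. [r6c9∈{3}] r6c9 is down to just 3, so r6c9=3.
Step 13. [r2c6∈{1,8,9}] row 2 places 8 nowhere but r2c6, so r2c6=8.
Step 14. [r6c8∈{7}] r6c8 is down to just 7. So r6c8=7.
Step 15. [r8c3∈{5}] r8c3 has the single candidate 5, so r8c3=5.
Step 16. [r6c1∈{9}] r6c1's peers cover all but 9 ⇒ r6c1=9.
Step 17. [r3c1∈{1}] nothing but 1 survives at r3c1. So r3c1=1.
Step 18. [r2c2∈{7}] only 7 remains possible at r2c2. So r2c2=7.
Step 19. [r2c5∈{1,9}] r2c5 is the only open cell in row 2 admitting 1, so r2c5=1.
Step 20. [r5c3∈{6,7}] r5c3 is the only open cell in col 3 admitting 7. So r5c3=7.
Step 21. [r5c2∈{1,6}] row 5 places 6 nowhere but r5c2. So r5c2=6.
Step 22. [r1c8∈{1,9}] row 1 places 9 nowhere but r1c8 ⇒ r1c8=9.
Step 23. [r3c3∈{6,9}] 6 has one home in row 3: r3c3, so r3c3=6.
Step 24. [r4c6∈{1,7}] 7 has one home in row 4: r4c6 ⇒ r4c6=7.
Step 25. [r7c6∈{4}] r7c6 has the single candidate 4, so r7c6=4.
Step 26. [r1c9∈{1}] only 1 remains possible at r1c9. So r1c9=1.
Step 27. [r5c5∈{2}] r5c5 has the single candidate 2 ⇒ r5c5=2.
Step 28. [r8c7∈{7}] r8c7 is down to just 7 ⇒ r8c7=7.
Step 29. [r6c3∈{4}] r6c3's peers cover all but 4 ⇒ r6c3=4.
Step 30. [r3c7∈{2}] nothing but 2 survives at r3c7. So r3c7=2.
Step 31. [r9c8∈{1}] r9c8 has the single candidate 1, so r9c8=1.
Step 32. [r4c8∈{6}] only 6 remains possible at r4c8. So r4c8=6.
Step 33. [r5c7∈{8}] only 8 remains possible at r5c7. So r5c7=8.
Step 34. [r4c2∈{1}] r4c2 is down to just 1, so r4c2=1.
Step 35. [r3c4∈{4}] r3c4 is down to just 4, so r3c4=4.
Step 36. [r8c6∈{9}] r8c6's peers cover all but 9. So r8c6=9.
Step 37. [r6c4∈{8}] only 8 remains possible at r6c4 ⇒ r6c4=8.
Step 38. [r7c4∈{5}] nothing but 5 survives at r7c4 ⇒ r7c4=5.
Step 39. [r5c6∈{1}] r5c6's peers cover all but 1, so r5c6=1.
Step 40. [r3c2∈{5}] r3c2 is down to just 5, so r3c2=5.
Step 41. [r8c2∈{8}] r8c2 is down to just 8, so r8c2=8.
Step 42. [r5c1∈{3}] r5c1's peers cover all but 3 ⇒ r5c1=3.
Step 43. [r9c2∈{4}] r9c2 is down to just 4 ⇒ r9c2=4.
Step 44. [r5c9∈{5}] r5c9's peers cover all but 5. So r5c9=5.
Step 45. [r2c3∈{9}] only 9 remains possible at r2c3, so r2c3=9.
Step 46. [r3c5∈{9}] r3c5 has the single candidate 9 ⇒ r3c5=9.
Step 47. [r4c4∈{3}] r4c4's peers cover all but 3, so r4c4=3.

Answer: 8 3 2 7 6 5 4 9 1 / 4 7 9 2 1 8 3 5 6 / 1 5 6 4 9 3 2 8 7 / 5 1 8 3 4 7 9 6 2 / 3 6 7 9 2 1 8 4 5 / 9 2 4 8 5 6 1 7 3 / 2 9 1 5 7 4 6 3 8 / 6 8 5 1 3 9 7 2 4 / 7 4 3 6 8 2 5 1 9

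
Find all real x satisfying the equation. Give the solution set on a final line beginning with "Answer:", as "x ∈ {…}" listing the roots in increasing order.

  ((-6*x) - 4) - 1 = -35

Step 1. [((-6*x) - 4) - 1 = -35] add 1: x sits inside (… - 1) ⇒ sub: (-6*x) - 4 = -34.
Step 2. [(-6*x) - 4 = -34] peel the -4: add 4 from each side ⇒ sub: -6*x = -30.
Step 3. [-6*x = -30] leading coefficient -6: divide by -6, so div: x = 5.

Answer: x ∈ {5}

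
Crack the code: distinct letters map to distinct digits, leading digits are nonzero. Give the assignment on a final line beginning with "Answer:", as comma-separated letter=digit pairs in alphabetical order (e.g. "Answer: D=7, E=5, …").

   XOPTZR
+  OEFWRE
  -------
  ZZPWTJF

Step 1. [col 1: R + E ≡ F (mod 10)] column 1 (R + E ≡ F (mod 10), carry-in 0) doesn't pin F yet; pick F=5 and continue ⇒ F=5.
Step 2. [Z] adding two 6-digit numbers gives at most 6+1 digits, and here it does — Z is that final carry and must be 1. So Z=1.
Step 3. [col 1: R + E ≡ F (mod 10)] column 1 (R + E ≡ F (mod 10), carry-in 0) doesn't pin E yet; pick E=7 and continue, so E=7.
Step 4. [col 1: R + E ≡ F (mod 10)] in column 1 we have R+E≡F with carry-in 0; given E=7, F=5 and digits 1,5,7 already taken and all letters distinct, that pins R to 8, so R=8.
Step 5. [col 2: Z + R ≡ J (mod 10)] column 2: given Z=1, R=8, carry-in 1, and digits 1,5,7,8 already taken and all letters distinct, Z+R≡J (mod 10) forces J=0, so J=0.
Step 6. [col 3: T + W ≡ T (mod 10)] column 3 reads T+W+carry(1)=T with nothing yet; with digits 0,1,5,7,8 already taken and all letters distinct, the only value for W is 9. So W=9.
Step 7. [col 3: T + W ≡ T (mod 10)] no forcing yet in column 3 (carry-in 1); T=2 is free and consistent — try it, so T=2.
Step 8. [col 4: P + F ≡ W (mod 10)] in column 4 we have P+F≡W with carry-in 1; given F=5, W=9 and digits 0,1,2,5,7,8,9 already taken and all letters distinct, that pins P to 3, so P=3.
Step 9. [col 5: O + E ≡ P (mod 10)] in column 5 we have O+E≡P with carry-in 0; given E=7, P=3 and digits 0,1,2,3,5,7,8,9 already taken and all letters distinct, that pins O to 6 ⇒ O=6.
Step 10. [col 6: X + O ≡ Z (mod 10)] column 6: given O=6, Z=1, carry-in 1, and digits 0,1,2,3,5,6,7,8,9 already taken and all letters distinct, X+O≡Z (mod 10) forces X=4, so X=4.

Answer: E=7, F=5, J=0, O=6, P=3, R=8, T=2, W=9, X=4, Z=1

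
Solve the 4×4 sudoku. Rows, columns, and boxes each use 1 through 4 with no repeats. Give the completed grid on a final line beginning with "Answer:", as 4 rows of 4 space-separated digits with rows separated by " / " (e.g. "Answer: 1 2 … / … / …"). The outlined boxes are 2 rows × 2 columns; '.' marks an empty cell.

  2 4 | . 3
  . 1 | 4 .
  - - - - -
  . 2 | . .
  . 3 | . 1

Step 1. [r3c1∈{1,4}] r3c1 is the only open cell in row 3 admitting 1 ⇒ r3c1=1.
Step 2. [r4c1∈{4}] r4c1's peers cover all but 4. So r4c1=4.
Step 3. [r3c4∈{4}] r3c4's peers cover all but 4, so r3c4=4.
Step 4. [r2c4∈{2}] nothing but 2 survives at r2c4. So r2c4=2.
Step 5. [r1c3∈{1}] r1c3 is down to just 1, so r1c3=1.
Step 6. [r4c3∈{2}] nothing but 2 survives at r4c3. So r4c3=2.
Step 7. [r3c3∈{3}] r3c3 is down to just 3, so r3c3=3.
Step 8. [r2c1∈{3}] r2c1's peers cover all but 3 ⇒ r2c1=3.

Answer: 2 4 1 3 / 3 1 4 2 / 1 2 3 4 / 4 3 2 1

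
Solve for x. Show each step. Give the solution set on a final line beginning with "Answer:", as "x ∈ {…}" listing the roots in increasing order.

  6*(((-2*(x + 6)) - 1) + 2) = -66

Step 1. [6*(((-2*(x + 6)) - 1) + 2) = -66] leading coefficient 6: divide by 6, so div: ((-2*(x + 6)) - 1) + 2 = -11.
Step 2. [((-2*(x + 6)) - 1) + 2 = -11] subtract 2: x sits inside (… + 2) ⇒ sub: (-2*(x + 6)) - 1 = -13.
Step 3. [(-2*(x + 6)) - 1 = -13] add 1: x sits inside (… - 1), so sub: -2*(x + 6) = -12.
Step 4. [-2*(x + 6) = -12] -2 out front; divide by -2. So div: x + 6 = 6.
Step 5. [x + 6 = 6] subtract 6: x sits inside (… + 6), so sub: x = 0.

Answer: x ∈ {0}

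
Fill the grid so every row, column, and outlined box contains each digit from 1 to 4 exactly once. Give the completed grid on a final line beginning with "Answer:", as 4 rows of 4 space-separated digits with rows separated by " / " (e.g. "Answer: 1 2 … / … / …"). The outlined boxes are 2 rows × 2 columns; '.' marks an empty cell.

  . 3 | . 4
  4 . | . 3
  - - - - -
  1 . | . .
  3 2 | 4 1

Step 1. [r2c3∈{1,2}] across row 2, 2 lands solely at r2c3, so r2c3=2.
Step 2. [r1c3∈{1}] r1c3 is down to just 1. So r1c3=1.
Step 3. [r1c1∈{2}] only 2 remains possible at r1c1, so r1c1=2.
Step 4. [r3c2∈{4}] r3c2 has the single candidate 4, so r3c2=4.
Step 5. [r3c4∈{2}] r3c4 has the single candidate 2, so r3c4=2.
Step 6. [r2c2∈{1}] nothing but 1 survives at r2c2, so r2c2=1.
Step 7. [r3c3∈{3}] r3c3's peers cover all but 3, so r3c3=3.

Answer: 2 3 1 4 / 4 1 2 3 / 1 4 3 2 / 3 2 4 1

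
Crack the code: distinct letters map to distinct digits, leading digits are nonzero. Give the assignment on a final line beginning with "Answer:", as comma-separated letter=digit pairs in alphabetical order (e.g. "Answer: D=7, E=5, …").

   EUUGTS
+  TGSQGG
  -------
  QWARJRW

Step 1. [Q] Q is the leading digit of a 7-digit sum of two 6-digit numbers; the final carry is exactly 1. So Q=1.
Step 2. [col 1: S + G ≡ W (mod 10)] G=3 is one option consistent with column 1 (S + G ≡ W (mod 10), carry-in 0) — take it. So G=3.
Step 3. [col 1: S + G ≡ W (mod 10)] column 1 (S + G ≡ W (mod 10), carry-in 0) doesn't pin S yet; pick S=2 and continue, so S=2.
Step 4. [col 1: S + G ≡ W (mod 10)] column 1: given S=2, G=3, carry-in 0, and digits 1,2,3 already taken and all letters distinct, S+G≡W (mod 10) forces W=5, so W=5.
Step 5. [col 2: T + G ≡ R (mod 10)] column 2 (T + G ≡ R (mod 10), carry-in 0) doesn't pin T yet; pick T=6 and continue ⇒ T=6.
Step 6. [col 2: T + G ≡ R (mod 10)] column 2: given T=6, G=3, carry-in 0, and digits 1,2,3,5,6 already taken and all letters distinct, T+G≡R (mod 10) forces R=9 ⇒ R=9.
Step 7. [col 3: G + Q ≡ J (mod 10)] column 3: given G=3, Q=1, carry-in 0, and digits 1,2,3,5,6,9 already taken and all letters distinct, G+Q≡J (mod 10) forces J=4 ⇒ J=4.
Step 8. [col 4: U + S ≡ R (mod 10)] from column 4 (S=2, R=9, carry-in 0, digits 1,2,3,4,5,6,9 already taken and all letters distinct): U must equal 7, so U=7.
Step 9. [col 5: U + G ≡ A (mod 10)] from column 5 (U=7, G=3, carry-in 0, digits 1,2,3,4,5,6,7,9 already taken and all letters distinct): A must equal 0 ⇒ A=0.
Step 10. [col 6: E + T ≡ W (mod 10)] column 6: given T=6, W=5, carry-in 1, and digits 0,1,2,3,4,5,6,7,9 already taken and all letters distinct, E+T≡W (mod 10) forces E=8, so E=8.

Answer: A=0, E=8, G=3, J=4, Q=1, R=9, S=2, T=6, U=7, W=5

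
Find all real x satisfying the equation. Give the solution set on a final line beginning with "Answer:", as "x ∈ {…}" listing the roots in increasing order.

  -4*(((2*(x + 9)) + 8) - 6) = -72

Step 1. [-4*(((2*(x + 9)) + 8) - 6) = -72] -4 out front; divide by -4, so div: ((2*(x + 9)) + 8) - 6 = 18.
Step 2. [((2*(x + 9)) + 8) - 6 = 18] add 6: x sits inside (… - 6), so sub: (2*(x + 9)) + 8 = 24.
Step 3. [(2*(x + 9)) + 8 = 24] common factor 2 (LHS and 24) — divide through. So factor: (x + 9) + 4 = 12.
Step 4. [(x + 9) + 4 = 12] the outer +4 inverts by subtracting 4. So sub: x + 9 = 8.
Step 5. [x + 9 = 8] the outer +9 inverts by subtracting 9, so sub: x = -1.

Answer: x ∈ {-1}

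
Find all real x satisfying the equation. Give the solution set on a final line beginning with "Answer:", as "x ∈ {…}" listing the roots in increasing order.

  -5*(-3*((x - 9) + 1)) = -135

Step 1. [-5*(-3*((x - 9) + 1)) = -135] LHS = -5·(…); ÷-5 both sides. So div: -3*((x - 9) + 1) = 27.
Step 2. [-3*((x - 9) + 1) = 27] divide by the outer -3 ⇒ div: (x - 9) + 1 = -9.
Step 3. [(x - 9) + 1 = -9] peel the +1: subtract 1 from each side. So sub: x - 9 = -10.
Step 4. [x - 9 = -10] peel the -9: add 9 from each side. So sub: x = -1.

Answer: x ∈ {-1}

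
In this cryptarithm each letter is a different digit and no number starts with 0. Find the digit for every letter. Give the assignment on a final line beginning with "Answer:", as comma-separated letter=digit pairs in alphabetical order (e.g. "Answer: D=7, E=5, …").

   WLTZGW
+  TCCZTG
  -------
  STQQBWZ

Step 1. [col 1: W + G ≡ Z (mod 10)] several values work for W in column 1 (W + G ≡ Z (mod 10), carry-in 0); try W=9 ⇒ W=9.
Step 2. [S] the sum has 7 digits but both addends have 6; that extra leading digit S is the final carry, namely 1. So S=1.
Step 3. [col 1: W + G ≡ Z (mod 10)] column 1 (W + G ≡ Z (mod 10), carry-in 0) doesn't pin G yet; pick G=5 and continue. So G=5.
Step 4. [col 1: W + G ≡ Z (mod 10)] column 1 reads W+G+carry(0)=Z with W=9, G=5; with digits 1,5,9 already taken and all letters distinct, the only value for Z is 4, so Z=4.
Step 5. [col 2: G + T ≡ W (mod 10)] from column 2 (G=5, W=9, carry-in 1, digits 1,4,5,9 already taken and all letters distinct): T must equal 3, so T=3.
Step 6. [col 3: Z + Z ≡ B (mod 10)] column 3: given Z=4, carry-in 0, and digits 1,3,4,5,9 already taken and all letters distinct, Z+Z≡B (mod 10) forces B=8. So B=8.
Step 7. [col 4: T + C ≡ Q (mod 10)] column 4: given T=3, carry-in 0, and digits 1,3,4,5,8,9 already taken and all letters distinct, T+C≡Q (mod 10) forces C=7, so C=7.
Step 8. [col 4: T + C ≡ Q (mod 10)] in column 4 we have T+C≡Q with carry-in 0; given T=3, C=7 and digits 1,3,4,5,7,8,9 already taken and all letters distinct, that pins Q to 0 ⇒ Q=0.
Step 9. [col 5: L + C ≡ Q (mod 10)] from column 5 (C=7, Q=0, carry-in 1, digits 0,1,3,4,5,7,8,9 already taken and all letters distinct): L must equal 2. So L=2.

Answer: B=8, C=7, G=5, L=2, Q=0, S=1, T=3, W=9, Z=4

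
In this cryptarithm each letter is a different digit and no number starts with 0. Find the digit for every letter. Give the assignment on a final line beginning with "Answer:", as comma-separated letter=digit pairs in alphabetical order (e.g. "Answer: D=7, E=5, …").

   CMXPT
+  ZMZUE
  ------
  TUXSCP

Step 1. [col 1: T + E ≡ P (mod 10)] column 1 (T + E ≡ P (mod 10), carry-in 0) doesn't pin E yet; pick E=2 and continue. So E=2.
Step 2. [col 1: T + E ≡ P (mod 10)] several values work for P in column 1 (T + E ≡ P (mod 10), carry-in 0); try P=3 ⇒ P=3.
Step 3. [col 1: T + E ≡ P (mod 10)] column 1 reads T+E+carry(0)=P with E=2, P=3; with digits 2,3 already taken and all letters distinct, the only value for T is 1 ⇒ T=1.
Step 4. [col 2: P + U ≡ C (mod 10)] column 2 (P + U ≡ C (mod 10), carry-in 0) doesn't pin C yet; pick C=8 and continue ⇒ C=8.
Step 5. [col 2: P + U ≡ C (mod 10)] in column 2 we have P+U≡C with carry-in 0; given P=3, C=8 and digits 1,2,3,8 already taken and all letters distinct, that pins U to 5, so U=5.
Step 6. [col 3: X + Z ≡ S (mod 10)] column 3 (X + Z ≡ S (mod 10), carry-in 0) doesn't pin X yet; pick X=9 and continue ⇒ X=9.
Step 7. [col 3: X + Z ≡ S (mod 10)] column 3: given X=9, carry-in 0, and digits 1,2,3,5,8,9 already taken and all letters distinct, X+Z≡S (mod 10) forces S=6 ⇒ S=6.
Step 8. [col 3: X + Z ≡ S (mod 10)] from column 3 (X=9, S=6, carry-in 0, digits 1,2,3,5,6,8,9 already taken and all letters distinct): Z must equal 7. So Z=7.
Step 9. [col 4: M + M ≡ X (mod 10)] column 4: given X=9, carry-in 1, and digits 1,2,3,5,6,7,8,9 already taken and all letters distinct, M+M≡X (mod 10) forces M=4. So M=4.

Answer: C=8, E=2, M=4, P=3, S=6, T=1, U=5, X=9, Z=7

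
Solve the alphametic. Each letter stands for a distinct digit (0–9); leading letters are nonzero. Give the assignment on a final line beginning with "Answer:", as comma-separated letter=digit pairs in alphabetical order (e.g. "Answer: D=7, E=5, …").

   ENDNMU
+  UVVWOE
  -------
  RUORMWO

Step 1. [col 1: U + E ≡ O (mod 10)] no forcing yet in column 1 (carry-in 0); U=3 is free and consistent — try it, so U=3.
Step 2. [col 1: U + E ≡ O (mod 10)] column 1 (U + E ≡ O (mod 10), carry-in 0) doesn't pin O yet; pick O=2 and continue ⇒ O=2.
Step 3. [col 1: U + E ≡ O (mod 10)] from column 1 (U=3, O=2, carry-in 0, digits 2,3 already taken and all letters distinct): E must equal 9 ⇒ E=9.
Step 4. [col 2: M + O ≡ W (mod 10)] several values work for W in column 2 (M + O ≡ W (mod 10), carry-in 1); try W=8, so W=8.
Step 5. [R] adding two 6-digit numbers gives at most 6+1 digits, and here it does — R is that final carry and must be 1, so R=1.
Step 6. [col 2: M + O ≡ W (mod 10)] column 2 reads M+O+carry(1)=W with O=2, W=8; with digits 1,2,3,8,9 already taken and all letters distinct, the only value for M is 5 ⇒ M=5.
Step 7. [col 3: N + W ≡ M (mod 10)] from column 3 (W=8, M=5, carry-in 0, digits 1,2,3,5,8,9 already taken and all letters distinct): N must equal 7 ⇒ N=7.
Step 8. [col 4: D + V ≡ R (mod 10)] column 4 (D + V ≡ R (mod 10), carry-in 1) doesn't pin V yet; pick V=4 and continue, so V=4.
Step 9. [col 4: D + V ≡ R (mod 10)] in column 4 we have D+V≡R with carry-in 1; given V=4, R=1 and digits 1,2,3,4,5,7,8,9 already taken and all letters distinct, that pins D to 6, so D=6.

Answer: D=6, E=9, M=5, N=7, O=2, R=1, U=3, V=4, W=8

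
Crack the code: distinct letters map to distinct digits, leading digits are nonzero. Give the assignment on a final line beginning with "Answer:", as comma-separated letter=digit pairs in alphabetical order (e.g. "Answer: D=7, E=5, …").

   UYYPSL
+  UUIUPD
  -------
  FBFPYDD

Step 1. [F] the sum has 7 digits but both addends have 6; that extra leading digit F is the final carry, namely 1 ⇒ F=1.
Step 2. [col 1: L + D ≡ D (mod 10)] from column 1 (nothing yet, carry-in 0, digits 1 already taken and all letters distinct): L must equal 0, so L=0.
Step 3. [col 1: L + D ≡ D (mod 10)] column 1 (L + D ≡ D (mod 10), carry-in 0) doesn't pin D yet; pick D=7 and continue. So D=7.
Step 4. [col 2: S + P ≡ D (mod 10)] several values work for S in column 2 (S + P ≡ D (mod 10), carry-in 0); try S=9 ⇒ S=9.
Step 5. [col 2: S + P ≡ D (mod 10)] in column 2 we have S+P≡D with carry-in 0; given S=9, D=7 and digits 0,1,7,9 already taken and all letters distinct, that pins P to 8, so P=8.
Step 6. [col 3: P + U ≡ Y (mod 10)] several values work for U in column 3 (P + U ≡ Y (mod 10), carry-in 1); try U=6 ⇒ U=6.
Step 7. [col 3: P + U ≡ Y (mod 10)] in column 3 we have P+U≡Y with carry-in 1; given P=8, U=6 and digits 0,1,6,7,8,9 already taken and all letters distinct, that pins Y to 5 ⇒ Y=5.
Step 8. [col 4: Y + I ≡ P (mod 10)] from column 4 (Y=5, P=8, carry-in 1, digits 0,1,5,6,7,8,9 already taken and all letters distinct): I must equal 2 ⇒ I=2.
Step 9. [col 6: U + U ≡ B (mod 10)] from column 6 (U=6, carry-in 1, digits 0,1,2,5,6,7,8,9 already taken and all letters distinct): B must equal 3 ⇒ B=3.

Answer: B=3, D=7, F=1, I=2, L=0, P=8, S=9, U=6, Y=5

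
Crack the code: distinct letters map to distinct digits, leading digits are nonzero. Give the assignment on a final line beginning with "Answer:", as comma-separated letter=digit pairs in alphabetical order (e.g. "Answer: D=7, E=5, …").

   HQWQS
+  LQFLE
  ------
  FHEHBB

Step 1. [col 1: S + E ≡ B (mod 10)] several values work for E in column 1 (S + E ≡ B (mod 10), carry-in 0); try E=4, so E=4.
Step 2. [col 1: S + E ≡ B (mod 10)] several values work for S in column 1 (S + E ≡ B (mod 10), carry-in 0); try S=2 ⇒ S=2.
Step 3. [F] F is the leading digit of a 6-digit sum of two 5-digit numbers; the final carry is exactly 1 ⇒ F=1.
Step 4. [col 1: S + E ≡ B (mod 10)] column 1: given S=2, E=4, carry-in 0, and digits 1,2,4 already taken and all letters distinct, S+E≡B (mod 10) forces B=6, so B=6.
Step 5. [col 2: Q + L ≡ B (mod 10)] no forcing yet in column 2 (carry-in 0); Q=7 is free and consistent — try it. So Q=7.
Step 6. [col 2: Q + L ≡ B (mod 10)] from column 2 (Q=7, B=6, carry-in 0, digits 1,2,4,6,7 already taken and all letters distinct): L must equal 9 ⇒ L=9.
Step 7. [col 3: W + F ≡ H (mod 10)] column 3 (W + F ≡ H (mod 10), carry-in 1) doesn't pin W yet; pick W=3 and continue, so W=3.
Step 8. [col 3: W + F ≡ H (mod 10)] column 3 reads W+F+carry(1)=H with W=3, F=1; with digits 1,2,3,4,6,7,9 already taken and all letters distinct, the only value for H is 5. So H=5.

Answer: B=6, E=4, F=1, H=5, L=9, Q=7, S=2, W=3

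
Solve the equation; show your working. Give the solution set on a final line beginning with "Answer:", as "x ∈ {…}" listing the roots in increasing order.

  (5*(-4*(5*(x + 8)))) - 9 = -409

Step 1. [(5*(-4*(5*(x + 8)))) - 9 = -409] 9 comes off first (add 9) ⇒ sub: 5*(-4*(5*(x + 8))) = -400.
Step 2. [5*(-4*(5*(x + 8))) = -400] leading coefficient 5: divide by 5. So div: -4*(5*(x + 8)) = -80.
Step 3. [-4*(5*(x + 8)) = -80] LHS = -4·(…); ÷-4 both sides. So div: 5*(x + 8) = 20.
Step 4. [5*(x + 8) = 20] divide by the outer 5 ⇒ div: x + 8 = 4.
Step 5. [x + 8 = 4] subtract 8: x sits inside (… + 8) ⇒ sub: x = -4.

Answer: x ∈ {-4}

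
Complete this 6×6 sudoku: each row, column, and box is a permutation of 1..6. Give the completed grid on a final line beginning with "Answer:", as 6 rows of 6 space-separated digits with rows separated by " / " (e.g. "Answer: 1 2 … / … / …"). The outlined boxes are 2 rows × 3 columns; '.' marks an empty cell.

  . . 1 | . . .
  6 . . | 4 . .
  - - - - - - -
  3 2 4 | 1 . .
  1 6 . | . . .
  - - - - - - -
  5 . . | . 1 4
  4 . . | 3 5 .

Step 1. [r3c6∈{5,6}] 5 has one home in row 3: r3c6 ⇒ r3c6=5.
Step 2. [r4c4∈{2}] r4c4's peers cover all but 2 ⇒ r4c4=2.
Step 3. [r6c6∈{2,6}] in box 6, 2 fits only at r6c6 ⇒ r6c6=2.
Step 4. [r5c3∈{2,3,6}] r5c3 is the only open cell in row 5 admitting 2. So r5c3=2.
Step 5. [r2c3∈{3,5}] across col 3, 3 lands solely at r2c3 ⇒ r2c3=3.
Step 6. [r1c6∈{3,6}] across col 6, 6 lands solely at r1c6. So r1c6=6.
Step 7. [r1c5∈{2,3}] across row 1, 3 lands solely at r1c5 ⇒ r1c5=3.
Step 8. [r1c2∈{4,5}] in row 1, 4 fits only at r1c2. So r1c2=4.
Step 9. [r4c3∈{5}] r4c3 has the single candidate 5, so r4c3=5.
Step 10. [r2c6∈{1}] r2c6 is down to just 1, so r2c6=1.
Step 11. [r3c5∈{6}] only 6 remains possible at r3c5. So r3c5=6.
Step 12. [r1c4∈{5}] r1c4 is down to just 5. So r1c4=5.
Step 13. [r6c3∈{6}] nothing but 6 survives at r6c3 ⇒ r6c3=6.
Step 14. [r4c6∈{3}] only 3 remains possible at r4c6 ⇒ r4c6=3.
Step 15. [r5c2∈{3}] r5c2's peers cover all but 3, so r5c2=3.
Step 16. [r5c4∈{6}] r5c4 is down to just 6. So r5c4=6.
Step 17. [r2c2∈{5}] r2c2 has the single candidate 5, so r2c2=5.
Step 18. [r1c1∈{2}] r1c1 has the single candidate 2. So r1c1=2.
Step 19. [r4c5∈{4}] only 4 remains possible at r4c5. So r4c5=4.
Step 20. [r6c2∈{1}] r6c2 is down to just 1 ⇒ r6c2=1.
Step 21. [r2c5∈{2}] only 2 remains possible at r2c5 ⇒ r2c5=2.

Answer: 2 4 1 5 3 6 / 6 5 3 4 2 1 / 3 2 4 1 6 5 / 1 6 5 2 4 3 / 5 3 2 6 1 4 / 4 1 6 3 5 2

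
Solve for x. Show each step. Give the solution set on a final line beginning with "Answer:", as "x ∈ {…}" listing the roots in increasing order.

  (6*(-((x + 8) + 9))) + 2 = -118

Step 1. [(6*(-((x + 8) + 9))) + 2 = -118] subtract 2: x sits inside (… + 2) ⇒ sub: 6*(-((x + 8) + 9)) = -120.
Step 2. [6*(-((x + 8) + 9)) = -120] leading coefficient 6: divide by 6, so div: -((x + 8) + 9) = -20.
Step 3. [-((x + 8) + 9) = -20] leading − — multiply by −1. So neg: (x + 8) + 9 = 20.
Step 4. [(x + 8) + 9 = 20] the outer +9 inverts by subtracting 9, so sub: x + 8 = 11.
Step 5. [x + 8 = 11] the outer +8 inverts by subtracting 8, so sub: x = 3.

Answer: x ∈ {3}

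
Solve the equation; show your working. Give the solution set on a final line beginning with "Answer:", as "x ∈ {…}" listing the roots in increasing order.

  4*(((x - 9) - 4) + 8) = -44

Step 1. [4*(((x - 9) - 4) + 8) = -44] 4·(inner) — divide through by 4, so div: ((x - 9) - 4) + 8 = -11.
Step 2. [((x - 9) - 4) + 8 = -11] subtract 8: x sits inside (… + 8) ⇒ sub: (x - 9) - 4 = -19.
Step 3. [(x - 9) - 4 = -19] the outer -4 inverts by adding 4 ⇒ sub: x - 9 = -15.
Step 4. [x - 9 = -15] peel the -9: add 9 from each side ⇒ sub: x = -6.

Answer: x ∈ {-6}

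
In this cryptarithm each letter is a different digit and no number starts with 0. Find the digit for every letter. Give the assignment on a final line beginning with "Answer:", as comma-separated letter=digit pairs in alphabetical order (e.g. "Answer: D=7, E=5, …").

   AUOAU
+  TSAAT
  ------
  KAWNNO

Step 1. [K] adding two 5-digit numbers gives at most 5+1 digits, and here it does — K is that final carry and must be 1, so K=1.
Step 2. [col 1: U + T ≡ O (mod 10)] column 1 (U + T ≡ O (mod 10), carry-in 0) doesn't pin T yet; pick T=9 and continue, so T=9.
Step 3. [col 1: U + T ≡ O (mod 10)] several values work for U in column 1 (U + T ≡ O (mod 10), carry-in 0); try U=4, so U=4.
Step 4. [col 1: U + T ≡ O (mod 10)] column 1 reads U+T+carry(0)=O with U=4, T=9; with digits 1,4,9 already taken and all letters distinct, the only value for O is 3. So O=3.
Step 5. [col 2: A + A ≡ N (mod 10)] no forcing yet in column 2 (carry-in 1); N=5 is free and consistent — try it, so N=5.
Step 6. [col 2: A + A ≡ N (mod 10)] no forcing yet in column 2 (carry-in 1); A=2 is free and consistent — try it ⇒ A=2.
Step 7. [col 4: U + S ≡ W (mod 10)] from column 4 (U=4, carry-in 0, digits 1,2,3,4,5,9 already taken and all letters distinct): W must equal 0, so W=0.
Step 8. [col 4: U + S ≡ W (mod 10)] from column 4 (U=4, W=0, carry-in 0, digits 0,1,2,3,4,5,9 already taken and all letters distinct): S must equal 6 ⇒ S=6.

Answer: A=2, K=1, N=5, O=3, S=6, T=9, U=4, W=0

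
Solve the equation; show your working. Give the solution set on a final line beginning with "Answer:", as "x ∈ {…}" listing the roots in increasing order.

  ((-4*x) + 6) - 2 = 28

Step 1. [((-4*x) + 6) - 2 = 28] 2 comes off first (add 2). So sub: (-4*x) + 6 = 30.
Step 2. [(-4*x) + 6 = 30] subtract 6: x sits inside (… + 6), so sub: -4*x = 24.
Step 3. [-4*x = 24] -4 out front; divide by -4 ⇒ div: x = -6.

Answer: x ∈ {-6}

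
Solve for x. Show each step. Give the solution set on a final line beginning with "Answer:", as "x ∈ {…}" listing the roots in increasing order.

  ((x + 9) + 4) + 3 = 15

Step 1. [((x + 9) + 4) + 3 = 15] peel the +3: subtract 3 from each side, so sub: (x + 9) + 4 = 12.
Step 2. [(x + 9) + 4 = 12] the outer +4 inverts by subtracting 4. So sub: x + 9 = 8.
Step 3. [x + 9 = 8] the outer +9 inverts by subtracting 9, so sub: x = -1.

Answer: x ∈ {-1}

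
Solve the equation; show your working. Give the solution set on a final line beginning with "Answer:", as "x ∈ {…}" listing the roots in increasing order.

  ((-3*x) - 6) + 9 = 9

Step 1. [((-3*x) - 6) + 9 = 9] the outer +9 inverts by subtracting 9, so sub: (-3*x) - 6 = 0.
Step 2. [(-3*x) - 6 = 0] -6 is outermost — add 6 both sides ⇒ sub: -3*x = 6.
Step 3. [-3*x = 6] divide by the outer -3, so div: x = -2.

Answer: x ∈ {-2}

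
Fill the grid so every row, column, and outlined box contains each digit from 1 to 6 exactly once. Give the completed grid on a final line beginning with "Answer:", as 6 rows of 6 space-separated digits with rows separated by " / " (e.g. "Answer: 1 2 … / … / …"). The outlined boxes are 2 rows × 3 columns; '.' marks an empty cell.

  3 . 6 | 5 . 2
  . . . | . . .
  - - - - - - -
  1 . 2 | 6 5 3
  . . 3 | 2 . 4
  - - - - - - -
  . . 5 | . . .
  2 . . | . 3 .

Step 1. [r3c2∈{4}] nothing but 4 survives at r3c2, so r3c2=4.
Step 2. [r1c2∈{1}] r1c2 has the single candidate 1. So r1c2=1.
Step 3. [r6c2∈{6}] only 6 remains possible at r6c2, so r6c2=6.
Step 4. [r2c3∈{4}] only 4 remains possible at r2c3, so r2c3=4.
Step 5. [r6c4∈{1,4}] 4 has one home in row 6: r6c4 ⇒ r6c4=4.
Step 6. [r5c4∈{1}] r5c4 is down to just 1, so r5c4=1.
Step 7. [r5c6∈{6}] nothing but 6 survives at r5c6. So r5c6=6.
Step 8. [r2c1∈{5}] r2c1's peers cover all but 5, so r2c1=5.
Step 9. [r2c5∈{1,6}] 6 has one home in row 2: r2c5 ⇒ r2c5=6.
Step 10. [r4c5∈{1}] only 1 remains possible at r4c5, so r4c5=1.
Step 11. [r1c5∈{4}] r1c5 is down to just 4, so r1c5=4.
Step 12. [r4c1∈{6}] r4c1 is down to just 6. So r4c1=6.
Step 13. [r2c2∈{2}] only 2 remains possible at r2c2. So r2c2=2.
Step 14. [r6c3∈{1}] only 1 remains possible at r6c3, so r6c3=1.
Step 15. [r5c2∈{3}] r5c2's peers cover all but 3. So r5c2=3.
Step 16. [r5c5∈{2}] r5c5's peers cover all but 2. So r5c5=2.
Step 17. [r2c6∈{1}] only 1 remains possible at r2c6, so r2c6=1.
Step 18. [r2c4∈{3}] r2c4 has the single candidate 3 ⇒ r2c4=3.
Step 19. [r4c2∈{5}] only 5 remains possible at r4c2, so r4c2=5.
Step 20. [r5c1∈{4}] r5c1 has the single candidate 4. So r5c1=4.
Step 21. [r6c6∈{5}] only 5 remains possible at r6c6, so r6c6=5.

Answer: 3 1 6 5 4 2 / 5 2 4 3 6 1 / 1 4 2 6 5 3 / 6 5 3 2 1 4 / 4 3 5 1 2 6 / 2 6 1 4 3 5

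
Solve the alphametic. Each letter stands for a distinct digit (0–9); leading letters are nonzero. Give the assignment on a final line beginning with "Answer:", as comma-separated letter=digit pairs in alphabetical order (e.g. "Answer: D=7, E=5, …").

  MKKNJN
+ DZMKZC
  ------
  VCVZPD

Step 1. [col 1: N + C ≡ D (mod 10)] no forcing yet in column 1 (carry-in 0); D=5 is free and consistent — try it ⇒ D=5.
Step 2. [col 1: N + C ≡ D (mod 10)] no forcing yet in column 1 (carry-in 0); N=1 is free and consistent — try it ⇒ N=1.
Step 3. [col 1: N + C ≡ D (mod 10)] in column 1 we have N+C≡D with carry-in 0; given N=1, D=5 and digits 1,5 already taken and all letters distinct, that pins C to 4, so C=4.
Step 4. [col 2: J + Z ≡ P (mod 10)] column 2 (J + Z ≡ P (mod 10), carry-in 0) doesn't pin Z yet; pick Z=8 and continue. So Z=8.
Step 5. [col 2: J + Z ≡ P (mod 10)] several values work for P in column 2 (J + Z ≡ P (mod 10), carry-in 0); try P=0 ⇒ P=0.
Step 6. [col 2: J + Z ≡ P (mod 10)] from column 2 (Z=8, P=0, carry-in 0, digits 0,1,4,5,8 already taken and all letters distinct): J must equal 2. So J=2.
Step 7. [col 3: N + K ≡ Z (mod 10)] column 3 reads N+K+carry(1)=Z with N=1, Z=8; with digits 0,1,2,4,5,8 already taken and all letters distinct, the only value for K is 6. So K=6.
Step 8. [col 4: K + M ≡ V (mod 10)] column 4 (K + M ≡ V (mod 10), carry-in 0) doesn't pin M yet; pick M=3 and continue, so M=3.
Step 9. [col 4: K + M ≡ V (mod 10)] from column 4 (K=6, M=3, carry-in 0, digits 0,1,2,3,4,5,6,8 already taken and all letters distinct): V must equal 9 ⇒ V=9.

Answer: C=4, D=5, J=2, K=6, M=3, N=1, P=0, V=9, Z=8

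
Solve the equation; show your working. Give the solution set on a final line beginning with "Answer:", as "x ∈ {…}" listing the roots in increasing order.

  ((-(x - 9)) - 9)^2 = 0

Step 1. [((-(x - 9)) - 9)^2 = 0] LHS squared, RHS 0 ≥ 0: apply √ (±). So sqrt: (-(x - 9)) - 9 = 0.
Step 2. [(-(x - 9)) - 9 = 0] 9 comes off first (add 9), so sub: -(x - 9) = 9.
Step 3. [-(x - 9) = 9] flip signs both sides ⇒ neg: x - 9 = -9.
Step 4. [x - 9 = -9] the outer -9 inverts by adding 9 ⇒ sub: x = 0.

Answer: x ∈ {0}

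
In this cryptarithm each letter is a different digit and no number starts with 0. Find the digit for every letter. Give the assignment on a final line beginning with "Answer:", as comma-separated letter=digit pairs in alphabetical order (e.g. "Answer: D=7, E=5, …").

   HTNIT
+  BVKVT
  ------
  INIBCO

Step 1. [col 1: T + T ≡ O (mod 10)] several values work for O in column 1 (T + T ≡ O (mod 10), carry-in 0); try O=6 ⇒ O=6.
Step 2. [I] I is the leading digit of a 6-digit sum of two 5-digit numbers; the final carry is exactly 1, so I=1.
Step 3. [col 1: T + T ≡ O (mod 10)] no forcing yet in column 1 (carry-in 0); T=3 is free and consistent — try it ⇒ T=3.
Step 4. [col 2: I + V ≡ C (mod 10)] column 2 (I + V ≡ C (mod 10), carry-in 0) doesn't pin V yet; pick V=8 and continue. So V=8.
Step 5. [col 2: I + V ≡ C (mod 10)] from column 2 (I=1, V=8, carry-in 0, digits 1,3,6,8 already taken and all letters distinct): C must equal 9 ⇒ C=9.
Step 6. [col 3: N + K ≡ B (mod 10)] column 3 (N + K ≡ B (mod 10), carry-in 0) doesn't pin B yet; pick B=7 and continue, so B=7.
Step 7. [col 3: N + K ≡ B (mod 10)] K=5 is one option consistent with column 3 (N + K ≡ B (mod 10), carry-in 0) — take it, so K=5.
Step 8. [col 3: N + K ≡ B (mod 10)] column 3 reads N+K+carry(0)=B with K=5, B=7; with digits 1,3,5,6,7,8,9 already taken and all letters distinct, the only value for N is 2, so N=2.
Step 9. [col 5: H + B ≡ N (mod 10)] from column 5 (B=7, N=2, carry-in 1, digits 1,2,3,5,6,7,8,9 already taken and all letters distinct): H must equal 4, so H=4.

Answer: B=7, C=9, H=4, I=1, K=5, N=2, O=6, T=3, V=8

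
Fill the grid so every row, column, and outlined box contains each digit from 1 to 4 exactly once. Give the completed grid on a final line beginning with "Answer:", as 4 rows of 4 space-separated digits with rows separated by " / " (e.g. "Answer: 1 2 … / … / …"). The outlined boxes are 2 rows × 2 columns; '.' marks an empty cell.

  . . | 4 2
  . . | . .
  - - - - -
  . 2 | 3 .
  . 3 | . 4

Step 1. [r4c1∈{1}] r4c1 has the single candidate 1, so r4c1=1.
Step 2. [r2c4∈{1,3}] across col 4, 3 lands solely at r2c4 ⇒ r2c4=3.
Step 3. [r2c2∈{1,4}] in col 2, 4 fits only at r2c2, so r2c2=4.
Step 4. [r3c1∈{4}] only 4 remains possible at r3c1. So r3c1=4.
Step 5. [r1c2∈{1}] nothing but 1 survives at r1c2. So r1c2=1.
Step 6. [r3c4∈{1}] r3c4 has the single candidate 1. So r3c4=1.
Step 7. [r2c1∈{2}] only 2 remains possible at r2c1, so r2c1=2.
Step 8. [r4c3∈{2}] only 2 remains possible at r4c3, so r4c3=2.
Step 9. [r1c1∈{3}] r1c1 has the single candidate 3. So r1c1=3.
Step 10. [r2c3∈{1}] nothing but 1 survives at r2c3. So r2c3=1.

Answer: 3 1 4 2 / 2 4 1 3 / 4 2 3 1 / 1 3 2 4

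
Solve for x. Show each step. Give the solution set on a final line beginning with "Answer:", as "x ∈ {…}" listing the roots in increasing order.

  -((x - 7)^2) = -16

Step 1. [-((x - 7)^2) = -16] flip signs both sides ⇒ neg: (x - 7)^2 = 16.
Step 2. [(x - 7)^2 = 16] √ both sides: 16 ≥ 0 gives two branches ⇒ sqrt: x - 7 = 4 or -4.
Step 3. [x - 7 = 4 or -4] peel the -7: add 7 from each side ⇒ sub: x = 11 or 3.

Answer: x ∈ {3, 11}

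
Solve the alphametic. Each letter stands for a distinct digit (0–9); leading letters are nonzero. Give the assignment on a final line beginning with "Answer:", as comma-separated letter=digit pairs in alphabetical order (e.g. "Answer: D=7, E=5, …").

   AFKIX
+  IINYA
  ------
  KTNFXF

Step 1. [col 1: X + A ≡ F (mod 10)] column 1 (X + A ≡ F (mod 10), carry-in 0) doesn't pin X yet; pick X=4 and continue. So X=4.
Step 2. [K] the sum has 6 digits but both addends have 5; that extra leading digit K is the final carry, namely 1 ⇒ K=1.
Step 3. [col 1: X + A ≡ F (mod 10)] A=3 is one option consistent with column 1 (X + A ≡ F (mod 10), carry-in 0) — take it ⇒ A=3.
Step 4. [col 1: X + A ≡ F (mod 10)] column 1: given X=4, A=3, carry-in 0, and digits 1,3,4 already taken and all letters distinct, X+A≡F (mod 10) forces F=7 ⇒ F=7.
Step 5. [col 2: I + Y ≡ X (mod 10)] Y=6 is one option consistent with column 2 (I + Y ≡ X (mod 10), carry-in 0) — take it ⇒ Y=6.
Step 6. [col 2: I + Y ≡ X (mod 10)] column 2 reads I+Y+carry(0)=X with Y=6, X=4; with digits 1,3,4,6,7 already taken and all letters distinct, the only value for I is 8, so I=8.
Step 7. [col 3: K + N ≡ F (mod 10)] column 3 reads K+N+carry(1)=F with K=1, F=7; with digits 1,3,4,6,7,8 already taken and all letters distinct, the only value for N is 5, so N=5.
Step 8. [col 5: A + I ≡ T (mod 10)] column 5 reads A+I+carry(1)=T with A=3, I=8; with digits 1,3,4,5,6,7,8 already taken and all letters distinct, the only value for T is 2. So T=2.

Answer: A=3, F=7, I=8, K=1, N=5, T=2, X=4, Y=6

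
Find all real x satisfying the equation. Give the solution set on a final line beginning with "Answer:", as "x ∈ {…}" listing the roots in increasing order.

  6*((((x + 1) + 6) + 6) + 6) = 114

Step 1. [6*((((x + 1) + 6) + 6) + 6) = 114] divide by the outer 6. So div: (((x + 1) + 6) + 6) + 6 = 19.
Step 2. [(((x + 1) + 6) + 6) + 6 = 19] +6 is outermost — subtract 6 both sides. So sub: ((x + 1) + 6) + 6 = 13.
Step 3. [((x + 1) + 6) + 6 = 13] the outer +6 inverts by subtracting 6, so sub: (x + 1) + 6 = 7.
Step 4. [(x + 1) + 6 = 7] the outer +6 inverts by subtracting 6. So sub: x + 1 = 1.
Step 5. [x + 1 = 1] 1 comes off first (subtract 1) ⇒ sub: x = 0.

Answer: x ∈ {0}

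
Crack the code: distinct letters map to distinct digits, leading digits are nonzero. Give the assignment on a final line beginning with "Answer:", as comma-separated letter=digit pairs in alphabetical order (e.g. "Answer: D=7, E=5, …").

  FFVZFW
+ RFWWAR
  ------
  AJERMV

Step 1. [col 1: W + R ≡ V (mod 10)] column 1 (W + R ≡ V (mod 10), carry-in 0) doesn't pin W yet; pick W=3 and continue ⇒ W=3.
Step 2. [col 1: W + R ≡ V (mod 10)] no forcing yet in column 1 (carry-in 0); R=4 is free and consistent — try it. So R=4.
Step 3. [col 1: W + R ≡ V (mod 10)] column 1 reads W+R+carry(0)=V with W=3, R=4; with digits 3,4 already taken and all letters distinct, the only value for V is 7, so V=7.
Step 4. [col 2: F + A ≡ M (mod 10)] several values work for M in column 2 (F + A ≡ M (mod 10), carry-in 0); try M=8 ⇒ M=8.
Step 5. [col 2: F + A ≡ M (mod 10)] no forcing yet in column 2 (carry-in 0); A=6 is free and consistent — try it, so A=6.
Step 6. [col 2: F + A ≡ M (mod 10)] column 2: given A=6, M=8, carry-in 0, and digits 3,4,6,7,8 already taken and all letters distinct, F+A≡M (mod 10) forces F=2 ⇒ F=2.
Step 7. [col 3: Z + W ≡ R (mod 10)] column 3 reads Z+W+carry(0)=R with W=3, R=4; with digits 2,3,4,6,7,8 already taken and all letters distinct, the only value for Z is 1. So Z=1.
Step 8. [col 4: V + W ≡ E (mod 10)] column 4: given V=7, W=3, carry-in 0, and digits 1,2,3,4,6,7,8 already taken and all letters distinct, V+W≡E (mod 10) forces E=0. So E=0.
Step 9. [col 5: F + F ≡ J (mod 10)] column 5 reads F+F+carry(1)=J with F=2; with digits 0,1,2,3,4,6,7,8 already taken and all letters distinct, the only value for J is 5, so J=5.

Answer: A=6, E=0, F=2, J=5, M=8, R=4, V=7, W=3, Z=1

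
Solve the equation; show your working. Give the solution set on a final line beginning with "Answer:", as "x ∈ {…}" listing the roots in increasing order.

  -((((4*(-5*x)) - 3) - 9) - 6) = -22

Step 1. [-((((4*(-5*x)) - 3) - 9) - 6) = -22] leading − — multiply by −1 ⇒ neg: (((4*(-5*x)) - 3) - 9) - 6 = 22.
Step 2. [(((4*(-5*x)) - 3) - 9) - 6 = 22] 6 comes off first (add 6), so sub: ((4*(-5*x)) - 3) - 9 = 28.
Step 3. [((4*(-5*x)) - 3) - 9 = 28] peel the -9: add 9 from each side, so sub: (4*(-5*x)) - 3 = 37.
Step 4. [(4*(-5*x)) - 3 = 37] peel the -3: add 3 from each side, so sub: 4*(-5*x) = 40.
Step 5. [4*(-5*x) = 40] 4·(inner) — divide through by 4 ⇒ div: -5*x = 10.
Step 6. [-5*x = 10] -5 out front; divide by -5 ⇒ div: x = -2.

Answer: x ∈ {-2}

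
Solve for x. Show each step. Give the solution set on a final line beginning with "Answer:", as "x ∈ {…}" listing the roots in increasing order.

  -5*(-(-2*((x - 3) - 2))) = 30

Step 1. [-5*(-(-2*((x - 3) - 2))) = 30] LHS = -5·(…); ÷-5 both sides ⇒ div: -(-2*((x - 3) - 2)) = -6.
Step 2. [-(-2*((x - 3) - 2)) = -6] LHS negated; negate both sides, so neg: -2*((x - 3) - 2) = 6.
Step 3. [-2*((x - 3) - 2) = 6] LHS = -2·(…); ÷-2 both sides, so div: (x - 3) - 2 = -3.
Step 4. [(x - 3) - 2 = -3] 2 comes off first (add 2) ⇒ sub: x - 3 = -1.
Step 5. [x - 3 = -1] -3 is outermost — add 3 both sides. So sub: x = 2.

Answer: x ∈ {2}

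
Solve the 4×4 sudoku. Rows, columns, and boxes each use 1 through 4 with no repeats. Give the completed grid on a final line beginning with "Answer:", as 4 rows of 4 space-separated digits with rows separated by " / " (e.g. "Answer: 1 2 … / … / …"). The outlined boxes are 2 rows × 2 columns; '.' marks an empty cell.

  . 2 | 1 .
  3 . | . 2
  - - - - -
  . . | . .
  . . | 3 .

Step 1. [r1c1∈{4}] r1c1 is down to just 4, so r1c1=4.
Step 2. [r2c2∈{1}] r2c2 has the single candidate 1, so r2c2=1.
Step 3. [r3c3∈{2,4}] col 3 places 2 nowhere but r3c3, so r3c3=2.
Step 4. [r4c2∈{4}] r4c2 has the single candidate 4. So r4c2=4.
Step 5. [r4c4∈{1}] r4c4 is down to just 1. So r4c4=1.
Step 6. [r2c3∈{4}] r2c3's peers cover all but 4. So r2c3=4.
Step 7. [r3c1∈{1}] r3c1's peers cover all but 1 ⇒ r3c1=1.
Step 8. [r3c4∈{4}] nothing but 4 survives at r3c4 ⇒ r3c4=4.
Step 9. [r4c1∈{2}] r4c1 has the single candidate 2 ⇒ r4c1=2.
Step 10. [r1c4∈{3}] r1c4 is down to just 3 ⇒ r1c4=3.
Step 11. [r3c2∈{3}] r3c2's peers cover all but 3 ⇒ r3c2=3.

Answer: 4 2 1 3 / 3 1 4 2 / 1 3 2 4 / 2 4 3 1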